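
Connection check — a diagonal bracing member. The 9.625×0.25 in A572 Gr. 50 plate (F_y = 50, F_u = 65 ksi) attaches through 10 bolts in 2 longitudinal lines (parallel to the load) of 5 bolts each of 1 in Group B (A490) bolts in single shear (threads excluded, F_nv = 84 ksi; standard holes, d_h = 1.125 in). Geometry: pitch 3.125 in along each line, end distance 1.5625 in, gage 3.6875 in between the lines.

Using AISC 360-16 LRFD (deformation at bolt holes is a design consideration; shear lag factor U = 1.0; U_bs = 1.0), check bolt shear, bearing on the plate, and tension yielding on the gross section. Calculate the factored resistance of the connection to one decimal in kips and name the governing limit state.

Bolt shear: A_b = π(1)²/4 = 0.7854 in². φR_n = 0.75 × 84 × 0.7854 × 10 × 1 = 494.8 kips.
Bearing (0.25 in plate, F_u = 65 ksi): end bolts L_c = 1.5625 − 1.125/2 = 1, R_n = min(1.2×1×0.25×65, 2.4×1×0.25×65) = 19.5 kips/bolt; interior L_c = 3.125 − 1.125 = 2, R_n = 39 kips/bolt. φR_n = 0.75 × (2×19.5 + 8×39) = 263.3 kips.
Tension yield (gross): A_g = 9.625×0.25 = 2.4063 in². φR_n = 0.90 × 50 × 2.4063 = 108.3 kips.
Governing: min(494.8, 263.3, 108.3) = 108.3 kips → gross-section yield.

108.3 kips (gross-section yield governs)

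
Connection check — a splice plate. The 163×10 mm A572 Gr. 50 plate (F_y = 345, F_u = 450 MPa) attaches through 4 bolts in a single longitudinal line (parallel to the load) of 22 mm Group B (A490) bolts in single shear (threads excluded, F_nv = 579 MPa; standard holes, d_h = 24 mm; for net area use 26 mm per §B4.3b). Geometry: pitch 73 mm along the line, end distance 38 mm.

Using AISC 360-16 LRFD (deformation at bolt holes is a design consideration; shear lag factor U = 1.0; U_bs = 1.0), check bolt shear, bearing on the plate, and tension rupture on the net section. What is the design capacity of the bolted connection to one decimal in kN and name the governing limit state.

Bolt shear: A_b = π(22)²/4 = 380.13 mm². φR_n = 0.75 × 579 × 380.13 × 4 × 1 = 660.3 kN.
Bearing (10 mm plate, F_u = 450 MPa): end bolts L_c = 38 − 24/2 = 26, R_n = min(1.2×26×10×450, 2.4×22×10×450) = 140.4 kN/bolt; interior L_c = 73 − 24 = 49, R_n = 237.6 kN/bolt. φR_n = 0.75 × (1×140.4 + 3×237.6) = 639.9 kN.
Tension rupture (net): A_n = (163 − 1×26)×10 = 1370 mm² (U = 1.0, A_e = A_n). φR_n = 0.75 × 450 × 1370 = 462.4 kN.
Governing: min(660.3, 639.9, 462.4) = 462.4 kN → net-section rupture.

462.4 kN (net-section rupture governs)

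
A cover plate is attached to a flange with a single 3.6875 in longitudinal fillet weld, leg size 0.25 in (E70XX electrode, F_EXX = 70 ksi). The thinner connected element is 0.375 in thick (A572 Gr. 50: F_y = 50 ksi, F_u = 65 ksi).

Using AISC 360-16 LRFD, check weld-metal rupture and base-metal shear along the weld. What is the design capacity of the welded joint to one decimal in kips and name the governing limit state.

20.5 kips (weld metal governs)

Weld metal: throat = 0.707×0.25 = 0.17675 in, L = 3.6875 in. φR_n = 0.75 × 0.6 × 70 × 0.17675 × 3.6875 = 20.5 kips.
Base metal shear (0.375 in plate): yield φR_n = 1.0×0.6×50×0.375×3.6875 = 41.5 kips; rupture φR_n = 0.75×0.6×65×0.375×3.6875 = 40.4 kips; take 40.4 kips (rupture).
Governing: min(20.5, 40.4) = 20.5 kips → weld metal.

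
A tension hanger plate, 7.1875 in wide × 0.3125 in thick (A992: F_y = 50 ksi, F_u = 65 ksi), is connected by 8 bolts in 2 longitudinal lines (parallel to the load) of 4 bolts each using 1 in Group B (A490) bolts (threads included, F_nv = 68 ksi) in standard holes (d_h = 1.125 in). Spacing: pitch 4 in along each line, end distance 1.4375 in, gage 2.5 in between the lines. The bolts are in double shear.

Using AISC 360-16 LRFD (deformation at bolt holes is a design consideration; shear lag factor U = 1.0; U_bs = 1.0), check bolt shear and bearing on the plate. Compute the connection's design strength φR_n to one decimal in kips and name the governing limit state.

251.4 kips (bearing governs)

Bolt shear: A_b = π(1)²/4 = 0.7854 in². φR_n = 0.75 × 68 × 0.7854 × 8 × 2 = 640.9 kips.
Bearing (0.3125 in plate, F_u = 65 ksi): end bolts L_c = 1.4375 − 1.125/2 = 0.875, R_n = min(1.2×0.875×0.3125×65, 2.4×1×0.3125×65) = 21.328 kips/bolt; interior L_c = 4 − 1.125 = 2.875, R_n = 48.75 kips/bolt. φR_n = 0.75 × (2×21.328 + 6×48.75) = 251.4 kips.
Governing: min(640.9, 251.4) = 251.4 kips → bearing.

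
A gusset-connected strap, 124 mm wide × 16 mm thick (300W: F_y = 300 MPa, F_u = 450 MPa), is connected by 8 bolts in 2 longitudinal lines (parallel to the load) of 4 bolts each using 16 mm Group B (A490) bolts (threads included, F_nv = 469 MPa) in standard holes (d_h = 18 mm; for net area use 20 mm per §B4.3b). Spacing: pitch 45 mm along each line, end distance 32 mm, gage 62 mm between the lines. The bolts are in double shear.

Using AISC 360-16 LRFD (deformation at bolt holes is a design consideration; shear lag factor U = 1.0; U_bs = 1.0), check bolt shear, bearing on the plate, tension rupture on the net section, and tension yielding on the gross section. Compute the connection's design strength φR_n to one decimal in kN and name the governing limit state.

453.6 kN (net-section rupture governs)

Bolt shear: A_b = π(16)²/4 = 201.06 mm². φR_n = 0.75 × 469 × 201.06 × 8 × 2 = 1131.6 kN.
Bearing (16 mm plate, F_u = 450 MPa): end bolts L_c = 32 − 18/2 = 23, R_n = min(1.2×23×16×450, 2.4×16×16×450) = 198.72 kN/bolt; interior L_c = 45 − 18 = 27, R_n = 233.28 kN/bolt. φR_n = 0.75 × (2×198.72 + 6×233.28) = 1347.8 kN.
Tension rupture (net): A_n = (124 − 2×20)×16 = 1344 mm² (U = 1.0, A_e = A_n). φR_n = 0.75 × 450 × 1344 = 453.6 kN.
Tension yield (gross): A_g = 124×16 = 1984 mm². φR_n = 0.90 × 300 × 1984 = 535.7 kN.
Governing: min(1131.6, 1347.8, 453.6, 535.7) = 453.6 kN → net-section rupture.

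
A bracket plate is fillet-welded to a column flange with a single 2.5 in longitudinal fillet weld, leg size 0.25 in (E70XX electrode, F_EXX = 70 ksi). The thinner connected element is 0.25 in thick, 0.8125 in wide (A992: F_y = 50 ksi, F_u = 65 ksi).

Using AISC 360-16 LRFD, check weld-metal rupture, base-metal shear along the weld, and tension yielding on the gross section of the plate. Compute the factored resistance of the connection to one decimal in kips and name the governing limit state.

Weld metal: throat = 0.707×0.25 = 0.17675 in, L = 2.5 in. φR_n = 0.75 × 0.6 × 70 × 0.17675 × 2.5 = 13.9 kips.
Base metal shear (0.25 in plate): yield φR_n = 1.0×0.6×50×0.25×2.5 = 18.8 kips; rupture φR_n = 0.75×0.6×65×0.25×2.5 = 18.3 kips; take 18.3 kips (rupture).
Tension yield (gross): A_g = 0.8125×0.25 = 0.20313 in². φR_n = 0.90 × 50 × 0.20313 = 9.1 kips.
Governing: min(13.9, 18.3, 9.1) = 9.1 kips → gross-section yield.

9.1 kips (gross-section yield governs)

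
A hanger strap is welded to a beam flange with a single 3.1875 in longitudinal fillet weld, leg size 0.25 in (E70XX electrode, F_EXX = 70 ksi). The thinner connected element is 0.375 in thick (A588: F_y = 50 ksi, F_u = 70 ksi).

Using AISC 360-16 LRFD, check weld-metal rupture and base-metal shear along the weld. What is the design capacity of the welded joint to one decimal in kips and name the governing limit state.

17.7 kips (weld metal governs)

Weld metal: throat = 0.707×0.25 = 0.17675 in, L = 3.1875 in. φR_n = 0.75 × 0.6 × 70 × 0.17675 × 3.1875 = 17.7 kips.
Base metal shear (0.375 in plate): yield φR_n = 1.0×0.6×50×0.375×3.1875 = 35.9 kips; rupture φR_n = 0.75×0.6×70×0.375×3.1875 = 37.7 kips; take 35.9 kips (yield).
Governing: min(17.7, 35.9) = 17.7 kips → weld metal.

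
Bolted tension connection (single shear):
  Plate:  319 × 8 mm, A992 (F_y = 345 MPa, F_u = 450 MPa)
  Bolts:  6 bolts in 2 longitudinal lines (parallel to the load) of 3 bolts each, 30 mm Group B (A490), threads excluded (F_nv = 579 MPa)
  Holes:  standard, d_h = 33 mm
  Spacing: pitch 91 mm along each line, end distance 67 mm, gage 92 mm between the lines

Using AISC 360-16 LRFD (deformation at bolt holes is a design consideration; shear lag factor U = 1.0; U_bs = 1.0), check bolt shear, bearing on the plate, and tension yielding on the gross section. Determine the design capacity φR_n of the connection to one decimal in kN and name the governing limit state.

Bolt shear: A_b = π(30)²/4 = 706.86 mm². φR_n = 0.75 × 579 × 706.86 × 6 × 1 = 1841.7 kN.
Bearing (8 mm plate, F_u = 450 MPa): end bolts L_c = 67 − 33/2 = 50.5, R_n = min(1.2×50.5×8×450, 2.4×30×8×450) = 218.16 kN/bolt; interior L_c = 91 − 33 = 58, R_n = 250.56 kN/bolt. φR_n = 0.75 × (2×218.16 + 4×250.56) = 1078.9 kN.
Tension yield (gross): A_g = 319×8 = 2552 mm². φR_n = 0.90 × 345 × 2552 = 792.4 kN.
Governing: min(1841.7, 1078.9, 792.4) = 792.4 kN → gross-section yield.

792.4 kN (gross-section yield governs)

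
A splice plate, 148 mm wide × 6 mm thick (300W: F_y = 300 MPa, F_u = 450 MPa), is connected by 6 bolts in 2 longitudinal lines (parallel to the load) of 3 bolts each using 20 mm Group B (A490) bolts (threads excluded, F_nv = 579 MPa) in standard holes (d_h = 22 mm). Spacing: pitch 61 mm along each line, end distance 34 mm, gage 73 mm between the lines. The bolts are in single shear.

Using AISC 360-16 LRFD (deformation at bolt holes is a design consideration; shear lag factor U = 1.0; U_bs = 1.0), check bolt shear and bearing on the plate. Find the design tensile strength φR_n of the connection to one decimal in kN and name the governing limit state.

490.9 kN (bearing governs)

Bolt shear: A_b = π(20)²/4 = 314.16 mm². φR_n = 0.75 × 579 × 314.16 × 6 × 1 = 818.5 kN.
Bearing (6 mm plate, F_u = 450 MPa): end bolts L_c = 34 − 22/2 = 23, R_n = min(1.2×23×6×450, 2.4×20×6×450) = 74.52 kN/bolt; interior L_c = 61 − 22 = 39, R_n = 126.36 kN/bolt. φR_n = 0.75 × (2×74.52 + 4×126.36) = 490.9 kN.
Governing: min(818.5, 490.9) = 490.9 kN → bearing.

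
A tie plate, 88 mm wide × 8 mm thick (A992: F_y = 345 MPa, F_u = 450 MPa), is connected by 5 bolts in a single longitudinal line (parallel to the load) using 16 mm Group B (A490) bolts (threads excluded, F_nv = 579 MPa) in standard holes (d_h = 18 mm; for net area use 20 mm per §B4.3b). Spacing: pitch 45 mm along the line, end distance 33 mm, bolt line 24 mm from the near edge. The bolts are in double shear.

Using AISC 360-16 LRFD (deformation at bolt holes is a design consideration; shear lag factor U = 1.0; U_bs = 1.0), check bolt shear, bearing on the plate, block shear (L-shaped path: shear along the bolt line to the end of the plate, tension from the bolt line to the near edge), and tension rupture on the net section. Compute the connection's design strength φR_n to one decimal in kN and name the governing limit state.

Bolt shear: A_b = π(16)²/4 = 201.06 mm². φR_n = 0.75 × 579 × 201.06 × 5 × 2 = 873.1 kN.
Bearing (8 mm plate, F_u = 450 MPa): end bolts L_c = 33 − 18/2 = 24, R_n = min(1.2×24×8×450, 2.4×16×8×450) = 103.68 kN/bolt; interior L_c = 45 − 18 = 27, R_n = 116.64 kN/bolt. φR_n = 0.75 × (1×103.68 + 4×116.64) = 427.7 kN.
Block shear: shear path 1×[33+4×45] = 1×213 mm, A_gv = 1704, A_nv = 1×(213 − 4.5×20)×8 = 984 mm²; tension to near edge: (24 − 0.5×20)×8 = 112 mm². R_n = min(0.6×450×984, 0.6×345×1704) + 1.0×450×112 = min(265.68, 352.73) + 50.4 = 316.08 kN. φR_n = 0.75 × 316.08 = 237.1 kN.
Tension rupture (net): A_n = (88 − 1×20)×8 = 544 mm² (U = 1.0, A_e = A_n). φR_n = 0.75 × 450 × 544 = 183.6 kN.
Governing: min(873.1, 427.7, 237.1, 183.6) = 183.6 kN → net-section rupture.

183.6 kN (net-section rupture governs)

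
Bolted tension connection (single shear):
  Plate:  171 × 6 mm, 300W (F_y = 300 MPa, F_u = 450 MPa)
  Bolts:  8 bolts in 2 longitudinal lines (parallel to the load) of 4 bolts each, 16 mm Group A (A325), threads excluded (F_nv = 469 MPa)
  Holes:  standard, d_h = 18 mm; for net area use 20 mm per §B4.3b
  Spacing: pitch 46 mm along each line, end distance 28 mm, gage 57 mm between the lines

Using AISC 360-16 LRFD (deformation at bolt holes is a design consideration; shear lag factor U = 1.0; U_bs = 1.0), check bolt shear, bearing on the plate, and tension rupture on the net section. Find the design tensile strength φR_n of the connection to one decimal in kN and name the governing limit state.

265.3 kN (net-section rupture governs)

Bolt shear: A_b = π(16)²/4 = 201.06 mm². φR_n = 0.75 × 469 × 201.06 × 8 × 1 = 565.8 kN.
Bearing (6 mm plate, F_u = 450 MPa): end bolts L_c = 28 − 18/2 = 19, R_n = min(1.2×19×6×450, 2.4×16×6×450) = 61.56 kN/bolt; interior L_c = 46 − 18 = 28, R_n = 90.72 kN/bolt. φR_n = 0.75 × (2×61.56 + 6×90.72) = 500.6 kN.
Tension rupture (net): A_n = (171 − 2×20)×6 = 786 mm² (U = 1.0, A_e = A_n). φR_n = 0.75 × 450 × 786 = 265.3 kN.
Governing: min(565.8, 500.6, 265.3) = 265.3 kN → net-section rupture.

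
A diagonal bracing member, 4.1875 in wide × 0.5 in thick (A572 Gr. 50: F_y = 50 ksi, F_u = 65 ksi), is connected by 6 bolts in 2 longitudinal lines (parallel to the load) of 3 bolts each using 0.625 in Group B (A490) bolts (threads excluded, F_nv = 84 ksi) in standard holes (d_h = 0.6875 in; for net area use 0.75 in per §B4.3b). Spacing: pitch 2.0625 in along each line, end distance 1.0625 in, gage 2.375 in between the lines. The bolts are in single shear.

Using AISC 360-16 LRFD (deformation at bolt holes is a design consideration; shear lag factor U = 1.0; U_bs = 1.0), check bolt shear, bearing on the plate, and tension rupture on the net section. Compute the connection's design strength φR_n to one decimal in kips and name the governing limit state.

Bolt shear: A_b = π(0.625)²/4 = 0.3068 in². φR_n = 0.75 × 84 × 0.3068 × 6 × 1 = 116.0 kips.
Bearing (0.5 in plate, F_u = 65 ksi): end bolts L_c = 1.0625 − 0.6875/2 = 0.71875, R_n = min(1.2×0.71875×0.5×65, 2.4×0.625×0.5×65) = 28.031 kips/bolt; interior L_c = 2.0625 − 0.6875 = 1.375, R_n = 48.75 kips/bolt. φR_n = 0.75 × (2×28.031 + 4×48.75) = 188.3 kips.
Tension rupture (net): A_n = (4.1875 − 2×0.75)×0.5 = 1.3438 in² (U = 1.0, A_e = A_n). φR_n = 0.75 × 65 × 1.3438 = 65.5 kips.
Governing: min(116.0, 188.3, 65.5) = 65.5 kips → net-section rupture.

65.5 kips (net-section rupture governs)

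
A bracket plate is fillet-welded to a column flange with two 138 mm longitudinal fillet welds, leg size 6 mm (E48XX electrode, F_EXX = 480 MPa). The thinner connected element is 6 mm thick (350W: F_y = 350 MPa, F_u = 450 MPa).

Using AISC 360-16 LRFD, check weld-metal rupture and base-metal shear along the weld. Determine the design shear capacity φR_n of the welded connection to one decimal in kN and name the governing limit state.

Weld metal: throat = 0.707×6 = 4.242 mm, L = 2×138 = 276 mm. φR_n = 0.75 × 0.6 × 480 × 4.242 × 276 = 252.9 kN.
Base metal shear (6 mm plate): yield φR_n = 1.0×0.6×350×6×276 = 347.8 kN; rupture φR_n = 0.75×0.6×450×6×276 = 335.3 kN; take 335.3 kN (rupture).
Governing: min(252.9, 335.3) = 252.9 kN → weld metal.

252.9 kN (weld metal governs)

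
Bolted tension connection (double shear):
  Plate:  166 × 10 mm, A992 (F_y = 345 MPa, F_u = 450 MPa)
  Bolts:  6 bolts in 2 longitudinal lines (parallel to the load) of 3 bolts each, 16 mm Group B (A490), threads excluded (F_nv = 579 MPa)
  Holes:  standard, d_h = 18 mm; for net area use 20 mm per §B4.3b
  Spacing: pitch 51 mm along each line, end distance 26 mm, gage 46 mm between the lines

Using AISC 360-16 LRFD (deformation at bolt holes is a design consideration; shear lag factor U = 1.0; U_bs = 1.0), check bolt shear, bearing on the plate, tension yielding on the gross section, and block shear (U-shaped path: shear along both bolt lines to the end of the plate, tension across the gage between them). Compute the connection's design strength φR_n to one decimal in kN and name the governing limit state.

Bolt shear: A_b = π(16)²/4 = 201.06 mm². φR_n = 0.75 × 579 × 201.06 × 6 × 2 = 1047.7 kN.
Bearing (10 mm plate, F_u = 450 MPa): end bolts L_c = 26 − 18/2 = 17, R_n = min(1.2×17×10×450, 2.4×16×10×450) = 91.8 kN/bolt; interior L_c = 51 − 18 = 33, R_n = 172.8 kN/bolt. φR_n = 0.75 × (2×91.8 + 4×172.8) = 656.1 kN.
Tension yield (gross): A_g = 166×10 = 1660 mm². φR_n = 0.90 × 345 × 1660 = 515.4 kN.
Block shear: shear path 2×[26+2×51] = 2×128 mm, A_gv = 2560, A_nv = 2×(128 − 2.5×20)×10 = 1560 mm²; tension across gage: (46 − 1×20)×10 = 260 mm². R_n = min(0.6×450×1560, 0.6×345×2560) + 1.0×450×260 = min(421.2, 529.92) + 117 = 538.2 kN. φR_n = 0.75 × 538.2 = 403.7 kN.
Governing: min(1047.7, 656.1, 515.4, 403.7) = 403.7 kN → block shear.

403.7 kN (block shear governs)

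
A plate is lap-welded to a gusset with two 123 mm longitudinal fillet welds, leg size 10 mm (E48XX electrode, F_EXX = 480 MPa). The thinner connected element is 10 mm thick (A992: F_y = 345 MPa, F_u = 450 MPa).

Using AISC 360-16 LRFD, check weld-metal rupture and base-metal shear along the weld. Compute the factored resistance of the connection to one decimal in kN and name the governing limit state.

375.7 kN (weld metal governs)

Weld metal: throat = 0.707×10 = 7.07 mm, L = 2×123 = 246 mm. φR_n = 0.75 × 0.6 × 480 × 7.07 × 246 = 375.7 kN.
Base metal shear (10 mm plate): yield φR_n = 1.0×0.6×345×10×246 = 509.2 kN; rupture φR_n = 0.75×0.6×450×10×246 = 498.2 kN; take 498.2 kN (rupture).
Governing: min(375.7, 498.2) = 375.7 kN → weld metal.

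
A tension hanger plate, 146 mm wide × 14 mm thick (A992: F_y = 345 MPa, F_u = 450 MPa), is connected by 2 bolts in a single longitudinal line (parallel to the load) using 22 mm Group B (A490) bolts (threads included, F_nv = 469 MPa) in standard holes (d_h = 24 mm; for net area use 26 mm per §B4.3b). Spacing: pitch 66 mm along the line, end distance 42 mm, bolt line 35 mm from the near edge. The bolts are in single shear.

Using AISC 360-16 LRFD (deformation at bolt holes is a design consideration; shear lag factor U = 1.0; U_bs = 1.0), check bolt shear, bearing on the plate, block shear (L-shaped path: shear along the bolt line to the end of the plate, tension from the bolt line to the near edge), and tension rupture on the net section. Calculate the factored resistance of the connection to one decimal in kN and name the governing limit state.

267.4 kN (bolt shear governs)

Bolt shear: A_b = π(22)²/4 = 380.13 mm². φR_n = 0.75 × 469 × 380.13 × 2 × 1 = 267.4 kN.
Bearing (14 mm plate, F_u = 450 MPa): end bolts L_c = 42 − 24/2 = 30, R_n = min(1.2×30×14×450, 2.4×22×14×450) = 226.8 kN/bolt; interior L_c = 66 − 24 = 42, R_n = 317.52 kN/bolt. φR_n = 0.75 × (1×226.8 + 1×317.52) = 408.2 kN.
Block shear: shear path 1×[42+1×66] = 1×108 mm, A_gv = 1512, A_nv = 1×(108 − 1.5×26)×14 = 966 mm²; tension to near edge: (35 − 0.5×26)×14 = 308 mm². R_n = min(0.6×450×966, 0.6×345×1512) + 1.0×450×308 = min(260.82, 312.98) + 138.6 = 399.42 kN. φR_n = 0.75 × 399.42 = 299.6 kN.
Tension rupture (net): A_n = (146 − 1×26)×14 = 1680 mm² (U = 1.0, A_e = A_n). φR_n = 0.75 × 450 × 1680 = 567.0 kN.
Governing: min(267.4, 408.2, 299.6, 567.0) = 267.4 kN → bolt shear.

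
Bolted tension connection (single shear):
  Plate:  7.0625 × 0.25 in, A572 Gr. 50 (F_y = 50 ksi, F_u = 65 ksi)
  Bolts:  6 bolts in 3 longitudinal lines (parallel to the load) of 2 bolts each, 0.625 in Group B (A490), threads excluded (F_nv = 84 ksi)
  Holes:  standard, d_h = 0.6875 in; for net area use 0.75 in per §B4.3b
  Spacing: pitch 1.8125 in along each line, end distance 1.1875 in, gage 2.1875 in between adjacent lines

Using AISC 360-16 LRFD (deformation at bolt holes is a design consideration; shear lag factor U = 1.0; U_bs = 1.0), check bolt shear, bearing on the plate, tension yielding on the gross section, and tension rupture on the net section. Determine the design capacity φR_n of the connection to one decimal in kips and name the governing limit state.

58.7 kips (net-section rupture governs)

Bolt shear: A_b = π(0.625)²/4 = 0.3068 in². φR_n = 0.75 × 84 × 0.3068 × 6 × 1 = 116.0 kips.
Bearing (0.25 in plate, F_u = 65 ksi): end bolts L_c = 1.1875 − 0.6875/2 = 0.84375, R_n = min(1.2×0.84375×0.25×65, 2.4×0.625×0.25×65) = 16.453 kips/bolt; interior L_c = 1.8125 − 0.6875 = 1.125, R_n = 21.938 kips/bolt. φR_n = 0.75 × (3×16.453 + 3×21.938) = 86.4 kips.
Tension yield (gross): A_g = 7.0625×0.25 = 1.7656 in². φR_n = 0.90 × 50 × 1.7656 = 79.5 kips.
Tension rupture (net): A_n = (7.0625 − 3×0.75)×0.25 = 1.2031 in² (U = 1.0, A_e = A_n). φR_n = 0.75 × 65 × 1.2031 = 58.7 kips.
Governing: min(116.0, 86.4, 79.5, 58.7) = 58.7 kips → net-section rupture.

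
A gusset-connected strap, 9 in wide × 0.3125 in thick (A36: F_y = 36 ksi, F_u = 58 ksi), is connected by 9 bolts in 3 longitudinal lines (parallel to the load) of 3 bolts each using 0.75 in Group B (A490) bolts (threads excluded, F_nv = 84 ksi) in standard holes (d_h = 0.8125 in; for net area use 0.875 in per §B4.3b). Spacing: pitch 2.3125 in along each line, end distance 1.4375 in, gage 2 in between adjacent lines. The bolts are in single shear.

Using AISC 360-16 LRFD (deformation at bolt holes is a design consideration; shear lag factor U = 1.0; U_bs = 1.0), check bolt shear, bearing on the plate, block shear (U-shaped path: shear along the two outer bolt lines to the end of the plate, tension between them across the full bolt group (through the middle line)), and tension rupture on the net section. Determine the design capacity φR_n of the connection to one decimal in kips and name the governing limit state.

Bolt shear: A_b = π(0.75)²/4 = 0.44179 in². φR_n = 0.75 × 84 × 0.44179 × 9 × 1 = 250.5 kips.
Bearing (0.3125 in plate, F_u = 58 ksi): end bolts L_c = 1.4375 − 0.8125/2 = 1.03125, R_n = min(1.2×1.03125×0.3125×58, 2.4×0.75×0.3125×58) = 22.43 kips/bolt; interior L_c = 2.3125 − 0.8125 = 1.5, R_n = 32.625 kips/bolt. φR_n = 0.75 × (3×22.43 + 6×32.625) = 197.3 kips.
Block shear: shear path 2×[1.4375+2×2.3125] = 2×6.0625 in, A_gv = 3.7891, A_nv = 2×(6.0625 − 2.5×0.875)×0.3125 = 2.4219 in²; tension across gage: (4 − 2×0.875)×0.3125 = 0.70313 in². R_n = min(0.6×58×2.4219, 0.6×36×3.7891) + 1.0×58×0.70313 = min(84.282, 81.845) + 40.782 = 122.63 kips. φR_n = 0.75 × 122.63 = 92.0 kips.
Tension rupture (net): A_n = (9 − 3×0.875)×0.3125 = 1.9922 in² (U = 1.0, A_e = A_n). φR_n = 0.75 × 58 × 1.9922 = 86.7 kips.
Governing: min(250.5, 197.3, 92.0, 86.7) = 86.7 kips → net-section rupture.

86.7 kips (net-section rupture governs)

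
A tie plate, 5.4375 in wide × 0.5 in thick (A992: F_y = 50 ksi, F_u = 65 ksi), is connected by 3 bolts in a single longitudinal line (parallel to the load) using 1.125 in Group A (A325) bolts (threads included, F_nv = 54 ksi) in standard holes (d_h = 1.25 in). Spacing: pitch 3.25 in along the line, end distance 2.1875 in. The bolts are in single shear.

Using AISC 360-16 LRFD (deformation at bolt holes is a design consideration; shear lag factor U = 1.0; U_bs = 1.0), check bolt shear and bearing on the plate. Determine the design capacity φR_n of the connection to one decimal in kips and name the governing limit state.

Bolt shear: A_b = π(1.125)²/4 = 0.99402 in². φR_n = 0.75 × 54 × 0.99402 × 3 × 1 = 120.8 kips.
Bearing (0.5 in plate, F_u = 65 ksi): end bolts L_c = 2.1875 − 1.25/2 = 1.5625, R_n = min(1.2×1.5625×0.5×65, 2.4×1.125×0.5×65) = 60.938 kips/bolt; interior L_c = 3.25 − 1.25 = 2, R_n = 78 kips/bolt. φR_n = 0.75 × (1×60.938 + 2×78) = 162.7 kips.
Governing: min(120.8, 162.7) = 120.8 kips → bolt shear.

120.8 kips (bolt shear governs)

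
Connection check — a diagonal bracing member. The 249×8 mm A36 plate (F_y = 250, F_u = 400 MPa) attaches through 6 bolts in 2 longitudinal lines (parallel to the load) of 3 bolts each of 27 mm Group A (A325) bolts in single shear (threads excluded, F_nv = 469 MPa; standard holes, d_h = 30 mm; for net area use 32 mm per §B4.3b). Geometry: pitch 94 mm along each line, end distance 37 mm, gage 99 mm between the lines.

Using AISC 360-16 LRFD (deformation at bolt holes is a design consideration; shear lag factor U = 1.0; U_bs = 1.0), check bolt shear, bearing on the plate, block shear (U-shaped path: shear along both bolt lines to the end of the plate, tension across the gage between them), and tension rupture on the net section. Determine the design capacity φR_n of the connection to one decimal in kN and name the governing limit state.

Bolt shear: A_b = π(27)²/4 = 572.56 mm². φR_n = 0.75 × 469 × 572.56 × 6 × 1 = 1208.4 kN.
Bearing (8 mm plate, F_u = 400 MPa): end bolts L_c = 37 − 30/2 = 22, R_n = min(1.2×22×8×400, 2.4×27×8×400) = 84.48 kN/bolt; interior L_c = 94 − 30 = 64, R_n = 207.36 kN/bolt. φR_n = 0.75 × (2×84.48 + 4×207.36) = 748.8 kN.
Block shear: shear path 2×[37+2×94] = 2×225 mm, A_gv = 3600, A_nv = 2×(225 − 2.5×32)×8 = 2320 mm²; tension across gage: (99 − 1×32)×8 = 536 mm². R_n = min(0.6×400×2320, 0.6×250×3600) + 1.0×400×536 = min(556.8, 540) + 214.4 = 754.4 kN. φR_n = 0.75 × 754.4 = 565.8 kN.
Tension rupture (net): A_n = (249 − 2×32)×8 = 1480 mm² (U = 1.0, A_e = A_n). φR_n = 0.75 × 400 × 1480 = 444.0 kN.
Governing: min(1208.4, 748.8, 565.8, 444.0) = 444.0 kN → net-section rupture.

444.0 kN (net-section rupture governs)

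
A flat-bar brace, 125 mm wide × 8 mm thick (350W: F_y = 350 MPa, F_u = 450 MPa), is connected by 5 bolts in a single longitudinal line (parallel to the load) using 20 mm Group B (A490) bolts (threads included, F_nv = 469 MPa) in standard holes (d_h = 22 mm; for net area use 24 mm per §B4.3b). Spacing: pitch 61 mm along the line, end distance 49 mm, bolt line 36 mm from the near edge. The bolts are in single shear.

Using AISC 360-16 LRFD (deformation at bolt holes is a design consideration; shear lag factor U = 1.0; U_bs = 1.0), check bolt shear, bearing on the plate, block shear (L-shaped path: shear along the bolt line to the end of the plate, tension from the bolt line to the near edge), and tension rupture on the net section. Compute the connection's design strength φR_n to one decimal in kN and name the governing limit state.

Bolt shear: A_b = π(20)²/4 = 314.16 mm². φR_n = 0.75 × 469 × 314.16 × 5 × 1 = 552.5 kN.
Bearing (8 mm plate, F_u = 450 MPa): end bolts L_c = 49 − 22/2 = 38, R_n = min(1.2×38×8×450, 2.4×20×8×450) = 164.16 kN/bolt; interior L_c = 61 − 22 = 39, R_n = 168.48 kN/bolt. φR_n = 0.75 × (1×164.16 + 4×168.48) = 628.6 kN.
Block shear: shear path 1×[49+4×61] = 1×293 mm, A_gv = 2344, A_nv = 1×(293 − 4.5×24)×8 = 1480 mm²; tension to near edge: (36 − 0.5×24)×8 = 192 mm². R_n = min(0.6×450×1480, 0.6×350×2344) + 1.0×450×192 = min(399.6, 492.24) + 86.4 = 486 kN. φR_n = 0.75 × 486 = 364.5 kN.
Tension rupture (net): A_n = (125 − 1×24)×8 = 808 mm² (U = 1.0, A_e = A_n). φR_n = 0.75 × 450 × 808 = 272.7 kN.
Governing: min(552.5, 628.6, 364.5, 272.7) = 272.7 kN → net-section rupture.

272.7 kN (net-section rupture governs)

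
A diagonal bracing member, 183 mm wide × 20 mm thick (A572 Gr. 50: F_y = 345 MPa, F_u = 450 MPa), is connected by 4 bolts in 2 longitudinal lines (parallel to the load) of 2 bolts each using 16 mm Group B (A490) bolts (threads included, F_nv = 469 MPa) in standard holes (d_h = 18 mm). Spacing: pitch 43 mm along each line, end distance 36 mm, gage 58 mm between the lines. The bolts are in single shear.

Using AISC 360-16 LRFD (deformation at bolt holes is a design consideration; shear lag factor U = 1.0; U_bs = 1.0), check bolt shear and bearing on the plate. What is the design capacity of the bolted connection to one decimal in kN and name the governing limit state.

Bolt shear: A_b = π(16)²/4 = 201.06 mm². φR_n = 0.75 × 469 × 201.06 × 4 × 1 = 282.9 kN.
Bearing (20 mm plate, F_u = 450 MPa): end bolts L_c = 36 − 18/2 = 27, R_n = min(1.2×27×20×450, 2.4×16×20×450) = 291.6 kN/bolt; interior L_c = 43 − 18 = 25, R_n = 270 kN/bolt. φR_n = 0.75 × (2×291.6 + 2×270) = 842.4 kN.
Governing: min(282.9, 842.4) = 282.9 kN → bolt shear.

282.9 kN (bolt shear governs)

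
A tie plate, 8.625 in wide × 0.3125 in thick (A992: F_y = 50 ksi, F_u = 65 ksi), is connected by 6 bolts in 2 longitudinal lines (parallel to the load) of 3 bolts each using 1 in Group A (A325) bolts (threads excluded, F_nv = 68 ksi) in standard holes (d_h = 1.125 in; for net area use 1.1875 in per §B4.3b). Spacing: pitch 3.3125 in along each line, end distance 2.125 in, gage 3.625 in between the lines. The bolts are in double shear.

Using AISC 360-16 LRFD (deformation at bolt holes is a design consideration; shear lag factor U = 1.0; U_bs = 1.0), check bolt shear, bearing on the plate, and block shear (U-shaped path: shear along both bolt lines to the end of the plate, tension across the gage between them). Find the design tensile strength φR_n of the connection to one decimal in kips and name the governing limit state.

142.8 kips (block shear governs)

Bolt shear: A_b = π(1)²/4 = 0.7854 in². φR_n = 0.75 × 68 × 0.7854 × 6 × 2 = 480.7 kips.
Bearing (0.3125 in plate, F_u = 65 ksi): end bolts L_c = 2.125 − 1.125/2 = 1.5625, R_n = min(1.2×1.5625×0.3125×65, 2.4×1×0.3125×65) = 38.086 kips/bolt; interior L_c = 3.3125 − 1.125 = 2.1875, R_n = 48.75 kips/bolt. φR_n = 0.75 × (2×38.086 + 4×48.75) = 203.4 kips.
Block shear: shear path 2×[2.125+2×3.3125] = 2×8.75 in, A_gv = 5.4688, A_nv = 2×(8.75 − 2.5×1.1875)×0.3125 = 3.6133 in²; tension across gage: (3.625 − 1×1.1875)×0.3125 = 0.76172 in². R_n = min(0.6×65×3.6133, 0.6×50×5.4688) + 1.0×65×0.76172 = min(140.92, 164.06) + 49.512 = 190.43 kips. φR_n = 0.75 × 190.43 = 142.8 kips.
Governing: min(480.7, 203.4, 142.8) = 142.8 kips → block shear.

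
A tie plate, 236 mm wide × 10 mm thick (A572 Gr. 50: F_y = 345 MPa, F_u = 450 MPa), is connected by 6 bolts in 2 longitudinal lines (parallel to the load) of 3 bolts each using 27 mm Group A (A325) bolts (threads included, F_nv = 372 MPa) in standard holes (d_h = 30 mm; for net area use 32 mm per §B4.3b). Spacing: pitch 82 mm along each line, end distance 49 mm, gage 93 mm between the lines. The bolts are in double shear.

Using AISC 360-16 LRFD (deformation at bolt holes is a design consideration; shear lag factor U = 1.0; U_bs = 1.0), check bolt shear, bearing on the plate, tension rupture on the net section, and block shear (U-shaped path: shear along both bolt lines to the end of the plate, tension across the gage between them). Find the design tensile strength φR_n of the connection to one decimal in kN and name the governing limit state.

Bolt shear: A_b = π(27)²/4 = 572.56 mm². φR_n = 0.75 × 372 × 572.56 × 6 × 2 = 1916.9 kN.
Bearing (10 mm plate, F_u = 450 MPa): end bolts L_c = 49 − 30/2 = 34, R_n = min(1.2×34×10×450, 2.4×27×10×450) = 183.6 kN/bolt; interior L_c = 82 − 30 = 52, R_n = 280.8 kN/bolt. φR_n = 0.75 × (2×183.6 + 4×280.8) = 1117.8 kN.
Tension rupture (net): A_n = (236 − 2×32)×10 = 1720 mm² (U = 1.0, A_e = A_n). φR_n = 0.75 × 450 × 1720 = 580.5 kN.
Block shear: shear path 2×[49+2×82] = 2×213 mm, A_gv = 4260, A_nv = 2×(213 − 2.5×32)×10 = 2660 mm²; tension across gage: (93 − 1×32)×10 = 610 mm². R_n = min(0.6×450×2660, 0.6×345×4260) + 1.0×450×610 = min(718.2, 881.82) + 274.5 = 992.7 kN. φR_n = 0.75 × 992.7 = 744.5 kN.
Governing: min(1916.9, 1117.8, 580.5, 744.5) = 580.5 kN → net-section rupture.

580.5 kN (net-section rupture governs)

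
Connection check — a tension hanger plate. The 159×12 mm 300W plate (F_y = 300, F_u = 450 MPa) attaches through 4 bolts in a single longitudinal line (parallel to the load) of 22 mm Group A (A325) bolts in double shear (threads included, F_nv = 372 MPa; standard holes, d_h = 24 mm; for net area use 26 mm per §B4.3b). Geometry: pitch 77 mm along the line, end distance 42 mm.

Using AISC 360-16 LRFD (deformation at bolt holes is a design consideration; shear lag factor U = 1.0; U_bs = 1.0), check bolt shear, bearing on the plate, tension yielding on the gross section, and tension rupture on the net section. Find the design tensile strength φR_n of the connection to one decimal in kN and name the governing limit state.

Bolt shear: A_b = π(22)²/4 = 380.13 mm². φR_n = 0.75 × 372 × 380.13 × 4 × 2 = 848.5 kN.
Bearing (12 mm plate, F_u = 450 MPa): end bolts L_c = 42 − 24/2 = 30, R_n = min(1.2×30×12×450, 2.4×22×12×450) = 194.4 kN/bolt; interior L_c = 77 − 24 = 53, R_n = 285.12 kN/bolt. φR_n = 0.75 × (1×194.4 + 3×285.12) = 787.3 kN.
Tension yield (gross): A_g = 159×12 = 1908 mm². φR_n = 0.90 × 300 × 1908 = 515.2 kN.
Tension rupture (net): A_n = (159 − 1×26)×12 = 1596 mm² (U = 1.0, A_e = A_n). φR_n = 0.75 × 450 × 1596 = 538.7 kN.
Governing: min(848.5, 787.3, 515.2, 538.7) = 515.2 kN → gross-section yield.

515.2 kN (gross-section yield governs)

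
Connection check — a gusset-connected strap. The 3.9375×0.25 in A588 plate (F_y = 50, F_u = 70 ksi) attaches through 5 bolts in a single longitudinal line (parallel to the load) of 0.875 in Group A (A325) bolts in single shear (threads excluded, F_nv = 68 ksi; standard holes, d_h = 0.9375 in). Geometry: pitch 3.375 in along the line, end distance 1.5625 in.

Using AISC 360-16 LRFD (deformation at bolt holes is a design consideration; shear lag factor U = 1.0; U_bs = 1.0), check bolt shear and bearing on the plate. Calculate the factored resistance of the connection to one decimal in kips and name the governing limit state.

Bolt shear: A_b = π(0.875)²/4 = 0.60132 in². φR_n = 0.75 × 68 × 0.60132 × 5 × 1 = 153.3 kips.
Bearing (0.25 in plate, F_u = 70 ksi): end bolts L_c = 1.5625 − 0.9375/2 = 1.09375, R_n = min(1.2×1.09375×0.25×70, 2.4×0.875×0.25×70) = 22.969 kips/bolt; interior L_c = 3.375 − 0.9375 = 2.4375, R_n = 36.75 kips/bolt. φR_n = 0.75 × (1×22.969 + 4×36.75) = 127.5 kips.
Governing: min(153.3, 127.5) = 127.5 kips → bearing.

127.5 kips (bearing governs)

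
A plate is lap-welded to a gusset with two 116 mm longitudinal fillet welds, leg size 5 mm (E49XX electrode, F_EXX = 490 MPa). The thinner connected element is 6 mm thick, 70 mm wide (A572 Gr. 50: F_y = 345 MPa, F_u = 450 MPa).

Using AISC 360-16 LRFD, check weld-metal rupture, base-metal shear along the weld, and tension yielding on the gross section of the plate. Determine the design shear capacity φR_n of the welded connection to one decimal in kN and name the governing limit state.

Weld metal: throat = 0.707×5 = 3.535 mm, L = 2×116 = 232 mm. φR_n = 0.75 × 0.6 × 490 × 3.535 × 232 = 180.8 kN.
Base metal shear (6 mm plate): yield φR_n = 1.0×0.6×345×6×232 = 288.1 kN; rupture φR_n = 0.75×0.6×450×6×232 = 281.9 kN; take 281.9 kN (rupture).
Tension yield (gross): A_g = 70×6 = 420 mm². φR_n = 0.90 × 345 × 420 = 130.4 kN.
Governing: min(180.8, 281.9, 130.4) = 130.4 kN → gross-section yield.

130.4 kN (gross-section yield governs)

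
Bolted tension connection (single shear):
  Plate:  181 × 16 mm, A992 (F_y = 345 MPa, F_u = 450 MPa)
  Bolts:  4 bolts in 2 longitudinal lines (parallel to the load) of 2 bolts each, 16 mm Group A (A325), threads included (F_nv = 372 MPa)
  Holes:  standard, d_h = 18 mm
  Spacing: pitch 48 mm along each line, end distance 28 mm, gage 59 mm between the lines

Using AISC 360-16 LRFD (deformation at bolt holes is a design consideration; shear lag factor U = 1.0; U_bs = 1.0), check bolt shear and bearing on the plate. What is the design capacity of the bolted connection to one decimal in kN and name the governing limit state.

Bolt shear: A_b = π(16)²/4 = 201.06 mm². φR_n = 0.75 × 372 × 201.06 × 4 × 1 = 224.4 kN.
Bearing (16 mm plate, F_u = 450 MPa): end bolts L_c = 28 − 18/2 = 19, R_n = min(1.2×19×16×450, 2.4×16×16×450) = 164.16 kN/bolt; interior L_c = 48 − 18 = 30, R_n = 259.2 kN/bolt. φR_n = 0.75 × (2×164.16 + 2×259.2) = 635.0 kN.
Governing: min(224.4, 635.0) = 224.4 kN → bolt shear.

224.4 kN (bolt shear governs)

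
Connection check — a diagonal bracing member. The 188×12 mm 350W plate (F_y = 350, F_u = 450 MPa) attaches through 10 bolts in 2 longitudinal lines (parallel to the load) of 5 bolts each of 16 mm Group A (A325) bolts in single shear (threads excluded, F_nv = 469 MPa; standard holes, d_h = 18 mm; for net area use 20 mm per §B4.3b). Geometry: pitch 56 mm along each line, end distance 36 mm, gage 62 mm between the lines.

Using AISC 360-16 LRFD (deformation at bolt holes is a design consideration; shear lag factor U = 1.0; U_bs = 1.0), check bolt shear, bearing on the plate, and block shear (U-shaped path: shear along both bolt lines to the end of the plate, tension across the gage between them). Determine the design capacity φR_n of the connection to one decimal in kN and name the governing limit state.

707.2 kN (bolt shear governs)

Bolt shear: A_b = π(16)²/4 = 201.06 mm². φR_n = 0.75 × 469 × 201.06 × 10 × 1 = 707.2 kN.
Bearing (12 mm plate, F_u = 450 MPa): end bolts L_c = 36 − 18/2 = 27, R_n = min(1.2×27×12×450, 2.4×16×12×450) = 174.96 kN/bolt; interior L_c = 56 − 18 = 38, R_n = 207.36 kN/bolt. φR_n = 0.75 × (2×174.96 + 8×207.36) = 1506.6 kN.
Block shear: shear path 2×[36+4×56] = 2×260 mm, A_gv = 6240, A_nv = 2×(260 − 4.5×20)×12 = 4080 mm²; tension across gage: (62 − 1×20)×12 = 504 mm². R_n = min(0.6×450×4080, 0.6×350×6240) + 1.0×450×504 = min(1101.6, 1310.4) + 226.8 = 1328.4 kN. φR_n = 0.75 × 1328.4 = 996.3 kN.
Governing: min(707.2, 1506.6, 996.3) = 707.2 kN → bolt shear.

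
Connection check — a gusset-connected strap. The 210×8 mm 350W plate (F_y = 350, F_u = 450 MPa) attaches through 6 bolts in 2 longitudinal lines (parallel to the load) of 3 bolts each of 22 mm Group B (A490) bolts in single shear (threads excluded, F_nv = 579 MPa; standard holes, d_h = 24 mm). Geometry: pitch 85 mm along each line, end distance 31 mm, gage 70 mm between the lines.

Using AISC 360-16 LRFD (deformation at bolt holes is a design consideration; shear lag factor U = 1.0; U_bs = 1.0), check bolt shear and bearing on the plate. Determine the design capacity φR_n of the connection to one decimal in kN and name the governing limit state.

693.4 kN (bearing governs)

Bolt shear: A_b = π(22)²/4 = 380.13 mm². φR_n = 0.75 × 579 × 380.13 × 6 × 1 = 990.4 kN.
Bearing (8 mm plate, F_u = 450 MPa): end bolts L_c = 31 − 24/2 = 19, R_n = min(1.2×19×8×450, 2.4×22×8×450) = 82.08 kN/bolt; interior L_c = 85 − 24 = 61, R_n = 190.08 kN/bolt. φR_n = 0.75 × (2×82.08 + 4×190.08) = 693.4 kN.
Governing: min(990.4, 693.4) = 693.4 kN → bearing.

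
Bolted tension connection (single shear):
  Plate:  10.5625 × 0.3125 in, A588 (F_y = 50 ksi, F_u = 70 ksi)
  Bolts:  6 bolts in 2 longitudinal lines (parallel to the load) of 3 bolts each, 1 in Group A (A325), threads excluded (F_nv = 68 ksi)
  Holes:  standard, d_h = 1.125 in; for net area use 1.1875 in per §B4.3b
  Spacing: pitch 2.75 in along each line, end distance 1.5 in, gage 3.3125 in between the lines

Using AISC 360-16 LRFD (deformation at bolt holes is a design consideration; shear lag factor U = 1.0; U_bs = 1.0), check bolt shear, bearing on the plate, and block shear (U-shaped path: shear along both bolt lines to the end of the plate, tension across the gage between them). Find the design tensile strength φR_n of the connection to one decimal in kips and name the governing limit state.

114.2 kips (block shear governs)

Bolt shear: A_b = π(1)²/4 = 0.7854 in². φR_n = 0.75 × 68 × 0.7854 × 6 × 1 = 240.3 kips.
Bearing (0.3125 in plate, F_u = 70 ksi): end bolts L_c = 1.5 − 1.125/2 = 0.9375, R_n = min(1.2×0.9375×0.3125×70, 2.4×1×0.3125×70) = 24.609 kips/bolt; interior L_c = 2.75 − 1.125 = 1.625, R_n = 42.656 kips/bolt. φR_n = 0.75 × (2×24.609 + 4×42.656) = 164.9 kips.
Block shear: shear path 2×[1.5+2×2.75] = 2×7 in, A_gv = 4.375, A_nv = 2×(7 − 2.5×1.1875)×0.3125 = 2.5195 in²; tension across gage: (3.3125 − 1×1.1875)×0.3125 = 0.66406 in². R_n = min(0.6×70×2.5195, 0.6×50×4.375) + 1.0×70×0.66406 = min(105.82, 131.25) + 46.484 = 152.3 kips. φR_n = 0.75 × 152.3 = 114.2 kips.
Governing: min(240.3, 164.9, 114.2) = 114.2 kips → block shear.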